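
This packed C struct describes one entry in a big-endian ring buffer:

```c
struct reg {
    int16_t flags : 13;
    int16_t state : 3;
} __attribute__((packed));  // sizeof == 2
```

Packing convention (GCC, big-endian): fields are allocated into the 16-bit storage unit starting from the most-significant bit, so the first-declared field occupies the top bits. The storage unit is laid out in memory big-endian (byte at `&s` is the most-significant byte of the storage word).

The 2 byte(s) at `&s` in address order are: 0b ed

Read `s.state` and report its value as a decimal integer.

-3

[0]=0x0b [1]=0xed (big-endian) → word 0x0bed
flags:13 @ bit 3 → (0x0bed>>3)&0x1fff = 0x17d
state:3 @ bit 0 → (0x0bed>>0)&0x7 = 0x5  ←
state signed 3b, MSB=1: 5 - 8 = -3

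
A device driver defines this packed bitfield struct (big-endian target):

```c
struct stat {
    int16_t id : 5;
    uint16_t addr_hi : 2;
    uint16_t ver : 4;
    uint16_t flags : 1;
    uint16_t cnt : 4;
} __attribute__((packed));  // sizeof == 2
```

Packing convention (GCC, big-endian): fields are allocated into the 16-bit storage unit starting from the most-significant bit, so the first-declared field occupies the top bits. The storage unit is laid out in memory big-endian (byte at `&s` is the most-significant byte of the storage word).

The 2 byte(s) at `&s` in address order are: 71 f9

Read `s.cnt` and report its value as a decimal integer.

[0]=0x71 [1]=0xf9 (big-endian) → word 0x71f9
id:5 @ bit 11 → (0x71f9>>11)&0x1f = 0xe
addr_hi:2 @ bit 9 → (0x71f9>>9)&0x3 = 0x0
ver:4 @ bit 5 → (0x71f9>>5)&0xf = 0xf
flags:1 @ bit 4 → (0x71f9>>4)&0x1 = 0x1
cnt:4 @ bit 0 → (0x71f9>>0)&0xf = 0x9  ←

9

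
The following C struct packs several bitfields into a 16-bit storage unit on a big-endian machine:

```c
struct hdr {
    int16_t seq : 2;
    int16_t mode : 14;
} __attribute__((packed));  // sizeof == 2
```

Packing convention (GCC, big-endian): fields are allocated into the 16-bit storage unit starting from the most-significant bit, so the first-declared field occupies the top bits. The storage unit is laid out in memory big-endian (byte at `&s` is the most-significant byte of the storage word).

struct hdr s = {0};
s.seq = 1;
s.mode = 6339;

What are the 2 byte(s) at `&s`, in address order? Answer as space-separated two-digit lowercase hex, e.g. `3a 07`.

seq (2b) val=1 bits=0x1 at bit 14: 0x4000
mode (14b) val=6339 bits=0x18c3 at bit 0: 0x58c3
word = 0x58c3 → big-endian bytes:
  [0]=0x58  [1]=0xc3

58 c3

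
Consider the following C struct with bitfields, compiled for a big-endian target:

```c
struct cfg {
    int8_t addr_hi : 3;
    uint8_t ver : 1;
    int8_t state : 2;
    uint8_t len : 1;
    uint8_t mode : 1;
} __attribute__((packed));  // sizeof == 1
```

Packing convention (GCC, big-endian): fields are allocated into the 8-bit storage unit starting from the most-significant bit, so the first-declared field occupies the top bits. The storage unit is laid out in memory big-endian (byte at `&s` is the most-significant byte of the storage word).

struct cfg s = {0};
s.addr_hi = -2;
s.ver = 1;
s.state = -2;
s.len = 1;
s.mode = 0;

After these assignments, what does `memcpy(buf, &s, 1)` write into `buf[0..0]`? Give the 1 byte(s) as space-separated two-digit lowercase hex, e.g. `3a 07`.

da

addr_hi:3 = -2 → 0x6 << 5 → word 0xc0
ver:1 = 1 → 0x1 << 4 → word 0xd0
state:2 = -2 → 0x2 << 2 → word 0xd8
len:1 = 1 → 0x1 << 1 → word 0xda
mode:1 = 0 → 0x0 << 0 → word 0xda
word = 0xda → big-endian bytes:
  [0]=0xda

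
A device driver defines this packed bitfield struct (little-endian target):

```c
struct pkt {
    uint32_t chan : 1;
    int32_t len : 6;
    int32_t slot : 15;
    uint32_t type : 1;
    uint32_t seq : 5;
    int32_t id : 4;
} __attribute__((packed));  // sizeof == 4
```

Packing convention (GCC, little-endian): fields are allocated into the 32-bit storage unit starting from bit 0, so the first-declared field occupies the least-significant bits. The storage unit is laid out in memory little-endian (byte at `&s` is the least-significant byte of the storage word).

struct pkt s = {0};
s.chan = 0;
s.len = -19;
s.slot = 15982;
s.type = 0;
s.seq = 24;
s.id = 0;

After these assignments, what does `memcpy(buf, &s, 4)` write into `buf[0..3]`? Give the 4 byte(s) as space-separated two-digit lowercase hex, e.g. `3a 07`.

[0+:1] chan=0 & 0x1 = 0x0; word=0x00000000
[1+:6] len=-19 & 0x3f = 0x2d; word=0x0000005a
[7+:15] slot=15982 & 0x7fff = 0x3e6e; word=0x001f375a
[22+:1] type=0 & 0x1 = 0x0; word=0x001f375a
[23+:5] seq=24 & 0x1f = 0x18; word=0x0c1f375a
[28+:4] id=0 & 0xf = 0x0; word=0x0c1f375a
word = 0x0c1f375a → little-endian bytes:
  [0]=0x5a  [1]=0x37  [2]=0x1f  [3]=0x0c

5a 37 1f 0c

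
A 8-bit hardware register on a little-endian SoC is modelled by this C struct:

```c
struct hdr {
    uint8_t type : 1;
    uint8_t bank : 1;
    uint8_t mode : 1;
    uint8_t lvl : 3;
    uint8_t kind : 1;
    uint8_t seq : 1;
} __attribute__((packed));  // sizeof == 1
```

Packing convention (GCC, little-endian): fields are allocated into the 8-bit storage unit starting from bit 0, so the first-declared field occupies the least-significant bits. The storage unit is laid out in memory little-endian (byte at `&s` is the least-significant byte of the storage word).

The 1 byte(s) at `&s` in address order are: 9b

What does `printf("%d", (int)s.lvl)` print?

[0]=0x9b (little-endian) → word 0x9b
type [0+:1] = (word>>0) & 0x1 = 1
bank [1+:1] = (word>>1) & 0x1 = 1
mode [2+:1] = (word>>2) & 0x1 = 0
lvl [3+:3] = (word>>3) & 0x7 = 3  ←
kind [6+:1] = (word>>6) & 0x1 = 0
seq [7+:1] = (word>>7) & 0x1 = 1

3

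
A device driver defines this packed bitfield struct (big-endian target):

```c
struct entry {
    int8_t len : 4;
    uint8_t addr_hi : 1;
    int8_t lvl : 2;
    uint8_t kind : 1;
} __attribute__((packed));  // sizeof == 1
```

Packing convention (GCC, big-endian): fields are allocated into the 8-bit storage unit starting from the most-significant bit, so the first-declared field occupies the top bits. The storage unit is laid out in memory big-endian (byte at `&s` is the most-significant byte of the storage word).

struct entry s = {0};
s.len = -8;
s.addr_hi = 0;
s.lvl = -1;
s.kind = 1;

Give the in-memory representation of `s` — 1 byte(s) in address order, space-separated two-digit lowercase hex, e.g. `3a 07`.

len:4 = -8 → 0x8 << 4 → word 0x80
addr_hi:1 = 0 → 0x0 << 3 → word 0x80
lvl:2 = -1 → 0x3 << 1 → word 0x86
kind:1 = 1 → 0x1 << 0 → word 0x87
word = 0x87 → big-endian bytes:
  [0]=0x87

87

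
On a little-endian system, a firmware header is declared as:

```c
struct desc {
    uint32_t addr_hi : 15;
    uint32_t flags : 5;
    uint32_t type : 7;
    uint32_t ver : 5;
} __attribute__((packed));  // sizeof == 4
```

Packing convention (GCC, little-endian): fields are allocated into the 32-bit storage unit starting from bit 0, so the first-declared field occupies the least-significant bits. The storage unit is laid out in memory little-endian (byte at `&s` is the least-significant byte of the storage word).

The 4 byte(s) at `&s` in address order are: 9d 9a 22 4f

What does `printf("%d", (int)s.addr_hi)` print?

[0]=0x9d [1]=0x9a [2]=0x22 [3]=0x4f (little-endian) → word 0x4f229a9d
addr_hi [0+:15] = (word>>0) & 0x7fff = 6813  ←
flags [15+:5] = (word>>15) & 0x1f = 5
type [20+:7] = (word>>20) & 0x7f = 114
ver [27+:5] = (word>>27) & 0x1f = 9

6813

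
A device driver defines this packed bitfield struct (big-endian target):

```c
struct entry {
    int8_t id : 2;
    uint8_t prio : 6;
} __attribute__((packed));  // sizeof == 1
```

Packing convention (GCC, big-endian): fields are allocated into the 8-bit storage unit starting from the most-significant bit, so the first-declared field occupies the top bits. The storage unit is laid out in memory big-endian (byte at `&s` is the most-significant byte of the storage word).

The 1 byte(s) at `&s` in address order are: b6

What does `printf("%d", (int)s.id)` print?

[0]=0xb6 (big-endian) → word 0xb6
id:2 @ bit 6 → (0xb6>>6)&0x3 = 0x2  ←
prio:6 @ bit 0 → (0xb6>>0)&0x3f = 0x36
id signed 2b, MSB=1: 2 - 4 = -2

-2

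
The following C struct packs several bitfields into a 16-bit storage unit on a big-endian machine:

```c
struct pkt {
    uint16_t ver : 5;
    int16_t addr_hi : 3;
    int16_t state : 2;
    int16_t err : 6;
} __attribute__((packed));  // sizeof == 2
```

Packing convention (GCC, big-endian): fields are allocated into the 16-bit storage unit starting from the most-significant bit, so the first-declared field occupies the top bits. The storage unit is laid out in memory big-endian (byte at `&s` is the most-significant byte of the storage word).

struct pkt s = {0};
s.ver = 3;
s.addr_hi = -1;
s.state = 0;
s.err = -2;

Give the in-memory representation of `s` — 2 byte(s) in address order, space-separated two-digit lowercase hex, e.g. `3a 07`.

ver (5b) val=3 bits=0x3 at bit 11: 0x1800
addr_hi (3b) val=-1 bits=0x7 at bit 8: 0x1f00
state (2b) val=0 bits=0x0 at bit 6: 0x1f00
err (6b) val=-2 bits=0x3e at bit 0: 0x1f3e
word = 0x1f3e → big-endian bytes:
  [0]=0x1f  [1]=0x3e

1f 3e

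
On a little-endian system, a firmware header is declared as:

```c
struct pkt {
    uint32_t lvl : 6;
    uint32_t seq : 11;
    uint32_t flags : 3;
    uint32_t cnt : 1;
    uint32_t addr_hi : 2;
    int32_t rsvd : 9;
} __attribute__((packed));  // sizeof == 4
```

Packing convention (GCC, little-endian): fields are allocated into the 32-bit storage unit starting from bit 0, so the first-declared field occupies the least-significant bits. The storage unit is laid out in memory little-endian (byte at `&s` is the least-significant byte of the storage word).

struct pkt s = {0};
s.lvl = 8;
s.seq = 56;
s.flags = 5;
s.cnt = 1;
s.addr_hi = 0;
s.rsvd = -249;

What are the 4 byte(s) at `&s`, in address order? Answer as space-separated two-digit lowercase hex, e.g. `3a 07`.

08 0e 9a 83

[0+:6] lvl=8 & 0x3f = 0x8; word=0x00000008
[6+:11] seq=56 & 0x7ff = 0x38; word=0x00000e08
[17+:3] flags=5 & 0x7 = 0x5; word=0x000a0e08
[20+:1] cnt=1 & 0x1 = 0x1; word=0x001a0e08
[21+:2] addr_hi=0 & 0x3 = 0x0; word=0x001a0e08
[23+:9] rsvd=-249 & 0x1ff = 0x107; word=0x839a0e08
word = 0x839a0e08 → little-endian bytes:
  [0]=0x08  [1]=0x0e  [2]=0x9a  [3]=0x83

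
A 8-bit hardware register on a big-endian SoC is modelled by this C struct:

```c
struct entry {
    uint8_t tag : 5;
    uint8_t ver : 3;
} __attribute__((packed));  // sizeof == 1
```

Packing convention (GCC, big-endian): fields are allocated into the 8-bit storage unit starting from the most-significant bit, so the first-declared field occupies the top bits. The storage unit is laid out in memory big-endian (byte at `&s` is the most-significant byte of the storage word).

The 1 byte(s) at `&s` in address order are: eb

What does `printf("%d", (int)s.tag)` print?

29

[0]=0xeb (big-endian) → word 0xeb
tag [3+:5] = (word>>3) & 0x1f = 29  ←
ver [0+:3] = (word>>0) & 0x7 = 3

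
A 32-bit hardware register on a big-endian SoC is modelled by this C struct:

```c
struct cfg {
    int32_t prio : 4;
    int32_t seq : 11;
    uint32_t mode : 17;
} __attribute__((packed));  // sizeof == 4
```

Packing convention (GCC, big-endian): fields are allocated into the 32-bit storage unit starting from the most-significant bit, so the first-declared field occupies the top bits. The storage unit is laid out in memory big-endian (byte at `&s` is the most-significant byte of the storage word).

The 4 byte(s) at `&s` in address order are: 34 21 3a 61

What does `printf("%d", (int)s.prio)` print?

[0]=0x34 [1]=0x21 [2]=0x3a [3]=0x61 (big-endian) → word 0x34213a61
prio:4 @ bit 28 → (0x34213a61>>28)&0xf = 0x3  ←
seq:11 @ bit 17 → (0x34213a61>>17)&0x7ff = 0x210
mode:17 @ bit 0 → (0x34213a61>>0)&0x1ffff = 0x13a61
prio signed 4b, MSB=0: value = 3

3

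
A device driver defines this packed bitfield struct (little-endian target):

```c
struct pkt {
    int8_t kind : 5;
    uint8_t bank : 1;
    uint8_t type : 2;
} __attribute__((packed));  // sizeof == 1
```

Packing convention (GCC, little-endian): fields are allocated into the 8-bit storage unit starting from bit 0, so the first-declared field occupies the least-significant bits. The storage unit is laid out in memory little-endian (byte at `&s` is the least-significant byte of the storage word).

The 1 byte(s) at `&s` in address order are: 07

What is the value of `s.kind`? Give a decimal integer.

[0]=0x07 (little-endian) → word 0x07
kind:5 @ bit 0 → (0x07>>0)&0x1f = 0x7  ←
bank:1 @ bit 5 → (0x07>>5)&0x1 = 0x0
type:2 @ bit 6 → (0x07>>6)&0x3 = 0x0
kind signed 5b, MSB=0: value = 7

7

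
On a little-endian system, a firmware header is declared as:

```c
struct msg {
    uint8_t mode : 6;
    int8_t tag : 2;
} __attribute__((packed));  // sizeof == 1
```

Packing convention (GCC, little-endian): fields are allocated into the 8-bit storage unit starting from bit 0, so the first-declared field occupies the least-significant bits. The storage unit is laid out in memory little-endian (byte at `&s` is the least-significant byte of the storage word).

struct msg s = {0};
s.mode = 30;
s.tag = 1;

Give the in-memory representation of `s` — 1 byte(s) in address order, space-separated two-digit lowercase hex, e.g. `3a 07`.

5e

mode (6b) val=30 bits=0x1e at bit 0: 0x1e
tag (2b) val=1 bits=0x1 at bit 6: 0x5e
word = 0x5e → little-endian bytes:
  [0]=0x5e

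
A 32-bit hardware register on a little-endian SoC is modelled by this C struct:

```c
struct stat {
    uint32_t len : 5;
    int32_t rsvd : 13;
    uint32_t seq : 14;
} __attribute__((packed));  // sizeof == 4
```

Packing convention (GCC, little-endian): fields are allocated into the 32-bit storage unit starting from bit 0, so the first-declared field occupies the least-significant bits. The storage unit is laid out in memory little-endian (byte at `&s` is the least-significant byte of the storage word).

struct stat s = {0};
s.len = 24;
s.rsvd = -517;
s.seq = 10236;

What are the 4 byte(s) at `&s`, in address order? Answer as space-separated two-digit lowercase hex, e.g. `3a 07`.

len:5 = 24 → 0x18 << 0 → word 0x00000018
rsvd:13 = -517 → 0x1dfb << 5 → word 0x0003bf78
seq:14 = 10236 → 0x27fc << 18 → word 0x9ff3bf78
word = 0x9ff3bf78 → little-endian bytes:
  [0]=0x78  [1]=0xbf  [2]=0xf3  [3]=0x9f

78 bf f3 9f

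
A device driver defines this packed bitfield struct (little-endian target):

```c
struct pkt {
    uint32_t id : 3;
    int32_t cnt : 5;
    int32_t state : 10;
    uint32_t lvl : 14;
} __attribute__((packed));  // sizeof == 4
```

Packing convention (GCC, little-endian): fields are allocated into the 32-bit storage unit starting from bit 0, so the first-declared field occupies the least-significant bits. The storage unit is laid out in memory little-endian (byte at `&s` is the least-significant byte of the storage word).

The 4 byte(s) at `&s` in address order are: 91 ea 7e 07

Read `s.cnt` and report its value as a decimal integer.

-14

[0]=0x91 [1]=0xea [2]=0x7e [3]=0x07 (little-endian) → word 0x077eea91
id:3 @ bit 0 → (0x077eea91>>0)&0x7 = 0x1
cnt:5 @ bit 3 → (0x077eea91>>3)&0x1f = 0x12  ←
state:10 @ bit 8 → (0x077eea91>>8)&0x3ff = 0x2ea
lvl:14 @ bit 18 → (0x077eea91>>18)&0x3fff = 0x1df
cnt signed 5b, MSB=1: 18 - 32 = -14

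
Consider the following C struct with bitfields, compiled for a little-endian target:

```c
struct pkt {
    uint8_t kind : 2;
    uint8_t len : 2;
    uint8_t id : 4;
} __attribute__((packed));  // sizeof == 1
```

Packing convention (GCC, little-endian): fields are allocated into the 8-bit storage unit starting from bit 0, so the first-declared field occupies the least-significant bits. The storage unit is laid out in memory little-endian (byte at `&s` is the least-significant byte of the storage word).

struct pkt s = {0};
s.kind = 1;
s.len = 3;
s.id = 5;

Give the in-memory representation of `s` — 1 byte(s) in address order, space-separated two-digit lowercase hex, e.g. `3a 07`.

5d

kind:2 = 1 → 0x1 << 0 → word 0x01
len:2 = 3 → 0x3 << 2 → word 0x0d
id:4 = 5 → 0x5 << 4 → word 0x5d
word = 0x5d → little-endian bytes:
  [0]=0x5d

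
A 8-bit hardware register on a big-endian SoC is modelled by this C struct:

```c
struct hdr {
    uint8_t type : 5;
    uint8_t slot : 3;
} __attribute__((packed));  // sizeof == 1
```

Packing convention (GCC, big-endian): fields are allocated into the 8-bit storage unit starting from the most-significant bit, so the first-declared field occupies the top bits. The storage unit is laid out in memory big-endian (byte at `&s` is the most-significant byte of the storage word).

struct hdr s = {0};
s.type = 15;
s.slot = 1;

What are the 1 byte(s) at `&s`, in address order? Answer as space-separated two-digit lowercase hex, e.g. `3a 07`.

79

type:5 = 15 → 0xf << 3 → word 0x78
slot:3 = 1 → 0x1 << 0 → word 0x79
word = 0x79 → big-endian bytes:
  [0]=0x79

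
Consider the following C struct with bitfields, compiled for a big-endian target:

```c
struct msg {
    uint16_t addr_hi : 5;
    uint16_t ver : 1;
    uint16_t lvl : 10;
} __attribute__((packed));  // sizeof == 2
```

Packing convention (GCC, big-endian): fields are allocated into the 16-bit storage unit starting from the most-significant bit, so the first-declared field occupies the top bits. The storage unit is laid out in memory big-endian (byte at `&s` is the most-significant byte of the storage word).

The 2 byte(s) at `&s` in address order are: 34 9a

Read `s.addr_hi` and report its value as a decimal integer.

[0]=0x34 [1]=0x9a (big-endian) → word 0x349a
addr_hi:5 @ bit 11 → (0x349a>>11)&0x1f = 0x6  ←
ver:1 @ bit 10 → (0x349a>>10)&0x1 = 0x1
lvl:10 @ bit 0 → (0x349a>>0)&0x3ff = 0x9a

6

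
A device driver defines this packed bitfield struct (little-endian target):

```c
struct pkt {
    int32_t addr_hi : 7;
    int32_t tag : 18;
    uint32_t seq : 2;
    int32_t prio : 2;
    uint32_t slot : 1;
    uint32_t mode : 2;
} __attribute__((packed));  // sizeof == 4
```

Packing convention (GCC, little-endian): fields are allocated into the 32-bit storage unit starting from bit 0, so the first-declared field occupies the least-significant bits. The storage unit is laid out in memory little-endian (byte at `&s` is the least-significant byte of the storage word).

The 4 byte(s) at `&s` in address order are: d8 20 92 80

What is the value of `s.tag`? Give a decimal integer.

74817

[0]=0xd8 [1]=0x20 [2]=0x92 [3]=0x80 (little-endian) → word 0x809220d8
addr_hi [0+:7] = (word>>0) & 0x7f = 88
tag [7+:18] = (word>>7) & 0x3ffff = 74817  ←
seq [25+:2] = (word>>25) & 0x3 = 0
prio [27+:2] = (word>>27) & 0x3 = 0
slot [29+:1] = (word>>29) & 0x1 = 0
mode [30+:2] = (word>>30) & 0x3 = 2
tag signed 18b, MSB=0: value = 74817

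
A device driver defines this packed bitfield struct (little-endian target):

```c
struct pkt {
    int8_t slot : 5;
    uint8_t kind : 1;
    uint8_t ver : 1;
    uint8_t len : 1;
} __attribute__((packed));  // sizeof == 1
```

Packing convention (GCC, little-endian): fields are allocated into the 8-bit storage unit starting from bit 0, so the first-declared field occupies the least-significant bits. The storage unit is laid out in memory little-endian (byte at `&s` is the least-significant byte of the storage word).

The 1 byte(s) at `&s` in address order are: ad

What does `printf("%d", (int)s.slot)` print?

[0]=0xad (little-endian) → word 0xad
slot:5 @ bit 0 → (0xad>>0)&0x1f = 0xd  ←
kind:1 @ bit 5 → (0xad>>5)&0x1 = 0x1
ver:1 @ bit 6 → (0xad>>6)&0x1 = 0x0
len:1 @ bit 7 → (0xad>>7)&0x1 = 0x1
slot signed 5b, MSB=0: value = 13

13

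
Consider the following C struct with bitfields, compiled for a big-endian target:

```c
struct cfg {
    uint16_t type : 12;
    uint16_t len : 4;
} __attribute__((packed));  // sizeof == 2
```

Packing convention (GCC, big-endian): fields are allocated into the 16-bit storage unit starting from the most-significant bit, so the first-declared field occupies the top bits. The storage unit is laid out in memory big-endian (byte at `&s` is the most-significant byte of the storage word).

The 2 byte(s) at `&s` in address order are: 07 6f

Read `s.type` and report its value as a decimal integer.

118

[0]=0x07 [1]=0x6f (big-endian) → word 0x076f
type:12 @ bit 4 → (0x076f>>4)&0xfff = 0x76  ←
len:4 @ bit 0 → (0x076f>>0)&0xf = 0xf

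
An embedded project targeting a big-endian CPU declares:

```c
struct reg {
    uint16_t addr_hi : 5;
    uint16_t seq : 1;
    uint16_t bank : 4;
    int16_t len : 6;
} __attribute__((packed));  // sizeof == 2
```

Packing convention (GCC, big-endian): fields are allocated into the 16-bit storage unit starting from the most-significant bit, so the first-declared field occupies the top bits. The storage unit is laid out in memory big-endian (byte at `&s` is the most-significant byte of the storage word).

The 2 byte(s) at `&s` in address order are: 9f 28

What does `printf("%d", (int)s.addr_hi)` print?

[0]=0x9f [1]=0x28 (big-endian) → word 0x9f28
addr_hi:5 @ bit 11 → (0x9f28>>11)&0x1f = 0x13  ←
seq:1 @ bit 10 → (0x9f28>>10)&0x1 = 0x1
bank:4 @ bit 6 → (0x9f28>>6)&0xf = 0xc
len:6 @ bit 0 → (0x9f28>>0)&0x3f = 0x28

19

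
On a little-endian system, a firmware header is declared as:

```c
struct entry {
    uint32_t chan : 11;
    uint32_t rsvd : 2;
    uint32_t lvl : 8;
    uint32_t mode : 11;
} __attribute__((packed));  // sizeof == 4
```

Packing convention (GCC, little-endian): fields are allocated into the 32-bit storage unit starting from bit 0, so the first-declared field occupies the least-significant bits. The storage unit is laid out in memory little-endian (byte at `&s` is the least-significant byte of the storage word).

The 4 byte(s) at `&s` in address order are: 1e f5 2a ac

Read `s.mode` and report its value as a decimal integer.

[0]=0x1e [1]=0xf5 [2]=0x2a [3]=0xac (little-endian) → word 0xac2af51e
chan:11 @ bit 0 → (0xac2af51e>>0)&0x7ff = 0x51e
rsvd:2 @ bit 11 → (0xac2af51e>>11)&0x3 = 0x2
lvl:8 @ bit 13 → (0xac2af51e>>13)&0xff = 0x57
mode:11 @ bit 21 → (0xac2af51e>>21)&0x7ff = 0x561  ←

1377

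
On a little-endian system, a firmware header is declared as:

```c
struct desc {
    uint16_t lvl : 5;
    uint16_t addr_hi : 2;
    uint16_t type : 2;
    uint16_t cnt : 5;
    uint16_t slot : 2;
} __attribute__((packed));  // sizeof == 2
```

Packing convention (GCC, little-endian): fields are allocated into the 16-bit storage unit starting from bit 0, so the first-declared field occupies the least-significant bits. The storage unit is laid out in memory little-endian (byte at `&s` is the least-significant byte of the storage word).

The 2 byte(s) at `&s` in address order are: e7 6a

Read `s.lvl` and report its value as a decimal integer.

7

[0]=0xe7 [1]=0x6a (little-endian) → word 0x6ae7
lvl [0+:5] = (word>>0) & 0x1f = 7  ←
addr_hi [5+:2] = (word>>5) & 0x3 = 3
type [7+:2] = (word>>7) & 0x3 = 1
cnt [9+:5] = (word>>9) & 0x1f = 21
slot [14+:2] = (word>>14) & 0x3 = 1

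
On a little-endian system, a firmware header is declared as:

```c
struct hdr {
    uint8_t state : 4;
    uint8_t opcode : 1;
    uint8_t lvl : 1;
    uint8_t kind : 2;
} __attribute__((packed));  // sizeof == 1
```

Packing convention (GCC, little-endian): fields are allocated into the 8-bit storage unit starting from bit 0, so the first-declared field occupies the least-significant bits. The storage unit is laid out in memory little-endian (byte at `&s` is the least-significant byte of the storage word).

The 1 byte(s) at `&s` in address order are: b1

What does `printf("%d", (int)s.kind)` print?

2

[0]=0xb1 (little-endian) → word 0xb1
state [0+:4] = (word>>0) & 0xf = 1
opcode [4+:1] = (word>>4) & 0x1 = 1
lvl [5+:1] = (word>>5) & 0x1 = 1
kind [6+:2] = (word>>6) & 0x3 = 2  ←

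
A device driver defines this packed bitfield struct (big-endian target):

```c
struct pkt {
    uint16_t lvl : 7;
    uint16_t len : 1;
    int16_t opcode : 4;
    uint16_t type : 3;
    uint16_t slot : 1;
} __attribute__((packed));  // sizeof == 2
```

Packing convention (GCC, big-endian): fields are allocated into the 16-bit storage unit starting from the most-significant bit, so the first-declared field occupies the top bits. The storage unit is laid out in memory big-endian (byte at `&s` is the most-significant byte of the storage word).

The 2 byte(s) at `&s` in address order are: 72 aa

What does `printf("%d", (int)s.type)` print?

[0]=0x72 [1]=0xaa (big-endian) → word 0x72aa
lvl [9+:7] = (word>>9) & 0x7f = 57
len [8+:1] = (word>>8) & 0x1 = 0
opcode [4+:4] = (word>>4) & 0xf = 10
type [1+:3] = (word>>1) & 0x7 = 5  ←
slot [0+:1] = (word>>0) & 0x1 = 0

5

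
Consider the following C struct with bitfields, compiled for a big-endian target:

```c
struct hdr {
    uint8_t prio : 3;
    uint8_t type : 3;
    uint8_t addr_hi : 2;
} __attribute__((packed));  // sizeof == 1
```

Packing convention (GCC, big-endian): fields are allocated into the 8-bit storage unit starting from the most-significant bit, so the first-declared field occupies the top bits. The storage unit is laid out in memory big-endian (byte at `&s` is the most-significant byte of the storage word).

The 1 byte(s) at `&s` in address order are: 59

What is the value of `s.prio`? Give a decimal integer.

2

[0]=0x59 (big-endian) → word 0x59
prio:3 @ bit 5 → (0x59>>5)&0x7 = 0x2  ←
type:3 @ bit 2 → (0x59>>2)&0x7 = 0x6
addr_hi:2 @ bit 0 → (0x59>>0)&0x3 = 0x1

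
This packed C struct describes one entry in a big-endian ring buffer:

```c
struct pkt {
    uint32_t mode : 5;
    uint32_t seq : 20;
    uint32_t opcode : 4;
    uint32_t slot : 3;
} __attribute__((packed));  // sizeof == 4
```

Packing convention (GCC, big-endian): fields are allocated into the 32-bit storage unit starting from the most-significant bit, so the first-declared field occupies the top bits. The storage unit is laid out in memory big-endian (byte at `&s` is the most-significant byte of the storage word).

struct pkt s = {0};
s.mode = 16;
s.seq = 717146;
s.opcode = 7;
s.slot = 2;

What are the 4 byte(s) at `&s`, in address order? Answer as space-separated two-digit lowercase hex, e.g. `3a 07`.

[27+:5] mode=16 & 0x1f = 0x10; word=0x80000000
[7+:20] seq=717146 & 0xfffff = 0xaf15a; word=0x8578ad00
[3+:4] opcode=7 & 0xf = 0x7; word=0x8578ad38
[0+:3] slot=2 & 0x7 = 0x2; word=0x8578ad3a
word = 0x8578ad3a → big-endian bytes:
  [0]=0x85  [1]=0x78  [2]=0xad  [3]=0x3a

85 78 ad 3a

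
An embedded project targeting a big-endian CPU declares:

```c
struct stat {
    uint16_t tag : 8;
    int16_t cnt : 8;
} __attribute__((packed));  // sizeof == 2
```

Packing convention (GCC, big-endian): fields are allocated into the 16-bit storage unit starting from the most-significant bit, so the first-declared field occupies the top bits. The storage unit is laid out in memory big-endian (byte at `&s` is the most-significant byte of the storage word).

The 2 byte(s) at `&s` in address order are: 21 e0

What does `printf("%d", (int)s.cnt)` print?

-32

[0]=0x21 [1]=0xe0 (big-endian) → word 0x21e0
tag [8+:8] = (word>>8) & 0xff = 33
cnt [0+:8] = (word>>0) & 0xff = 224  ←
cnt signed 8b, MSB=1: 224 - 256 = -32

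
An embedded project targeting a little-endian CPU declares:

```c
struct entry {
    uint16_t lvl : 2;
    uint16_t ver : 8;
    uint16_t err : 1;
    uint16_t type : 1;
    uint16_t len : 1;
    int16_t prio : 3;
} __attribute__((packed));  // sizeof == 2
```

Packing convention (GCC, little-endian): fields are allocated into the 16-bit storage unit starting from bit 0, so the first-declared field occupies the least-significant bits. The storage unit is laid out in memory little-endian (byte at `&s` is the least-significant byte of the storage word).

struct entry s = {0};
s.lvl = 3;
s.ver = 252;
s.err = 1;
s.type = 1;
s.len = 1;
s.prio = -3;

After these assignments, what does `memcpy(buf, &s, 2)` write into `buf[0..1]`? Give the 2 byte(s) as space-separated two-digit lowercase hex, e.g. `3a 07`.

lvl (2b) val=3 bits=0x3 at bit 0: 0x0003
ver (8b) val=252 bits=0xfc at bit 2: 0x03f3
err (1b) val=1 bits=0x1 at bit 10: 0x07f3
type (1b) val=1 bits=0x1 at bit 11: 0x0ff3
len (1b) val=1 bits=0x1 at bit 12: 0x1ff3
prio (3b) val=-3 bits=0x5 at bit 13: 0xbff3
word = 0xbff3 → little-endian bytes:
  [0]=0xf3  [1]=0xbf

f3 bf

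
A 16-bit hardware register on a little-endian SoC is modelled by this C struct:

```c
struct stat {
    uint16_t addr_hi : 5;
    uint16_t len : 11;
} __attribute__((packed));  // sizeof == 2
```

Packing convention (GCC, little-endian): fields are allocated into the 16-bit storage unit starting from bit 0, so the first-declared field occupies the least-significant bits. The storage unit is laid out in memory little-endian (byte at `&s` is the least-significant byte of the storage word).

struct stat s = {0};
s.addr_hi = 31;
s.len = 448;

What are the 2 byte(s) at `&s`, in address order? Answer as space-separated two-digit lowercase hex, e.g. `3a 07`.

1f 38

addr_hi (5b) val=31 bits=0x1f at bit 0: 0x001f
len (11b) val=448 bits=0x1c0 at bit 5: 0x381f
word = 0x381f → little-endian bytes:
  [0]=0x1f  [1]=0x38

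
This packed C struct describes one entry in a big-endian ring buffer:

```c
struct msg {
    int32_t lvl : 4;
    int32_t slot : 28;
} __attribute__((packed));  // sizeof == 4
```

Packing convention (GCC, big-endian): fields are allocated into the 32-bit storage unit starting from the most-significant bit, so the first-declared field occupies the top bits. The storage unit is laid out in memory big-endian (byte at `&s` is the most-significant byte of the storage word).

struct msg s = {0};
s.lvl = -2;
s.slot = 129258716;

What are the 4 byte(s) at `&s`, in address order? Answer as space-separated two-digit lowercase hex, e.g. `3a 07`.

e7 b4 54 dc

lvl:4 = -2 → 0xe << 28 → word 0xe0000000
slot:28 = 129258716 → 0x7b454dc << 0 → word 0xe7b454dc
word = 0xe7b454dc → big-endian bytes:
  [0]=0xe7  [1]=0xb4  [2]=0x54  [3]=0xdc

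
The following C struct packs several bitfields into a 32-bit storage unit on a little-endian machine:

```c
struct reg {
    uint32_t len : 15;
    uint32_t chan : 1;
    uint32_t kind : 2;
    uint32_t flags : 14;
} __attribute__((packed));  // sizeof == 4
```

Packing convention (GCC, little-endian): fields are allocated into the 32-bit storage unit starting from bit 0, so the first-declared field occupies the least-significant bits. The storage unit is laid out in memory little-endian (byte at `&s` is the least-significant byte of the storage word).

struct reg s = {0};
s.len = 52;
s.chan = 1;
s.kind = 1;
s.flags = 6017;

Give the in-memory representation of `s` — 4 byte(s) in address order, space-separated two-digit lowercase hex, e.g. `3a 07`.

len:15 = 52 → 0x34 << 0 → word 0x00000034
chan:1 = 1 → 0x1 << 15 → word 0x00008034
kind:2 = 1 → 0x1 << 16 → word 0x00018034
flags:14 = 6017 → 0x1781 << 18 → word 0x5e058034
word = 0x5e058034 → little-endian bytes:
  [0]=0x34  [1]=0x80  [2]=0x05  [3]=0x5e

34 80 05 5e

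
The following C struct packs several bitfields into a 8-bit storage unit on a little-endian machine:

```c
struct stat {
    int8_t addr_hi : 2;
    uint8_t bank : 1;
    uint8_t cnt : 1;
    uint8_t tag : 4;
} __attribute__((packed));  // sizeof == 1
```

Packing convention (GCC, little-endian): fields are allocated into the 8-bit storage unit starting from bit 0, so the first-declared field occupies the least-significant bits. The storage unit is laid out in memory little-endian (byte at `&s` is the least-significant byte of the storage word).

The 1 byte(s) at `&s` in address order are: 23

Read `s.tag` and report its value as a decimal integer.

[0]=0x23 (little-endian) → word 0x23
addr_hi [0+:2] = (word>>0) & 0x3 = 3
bank [2+:1] = (word>>2) & 0x1 = 0
cnt [3+:1] = (word>>3) & 0x1 = 0
tag [4+:4] = (word>>4) & 0xf = 2  ←

2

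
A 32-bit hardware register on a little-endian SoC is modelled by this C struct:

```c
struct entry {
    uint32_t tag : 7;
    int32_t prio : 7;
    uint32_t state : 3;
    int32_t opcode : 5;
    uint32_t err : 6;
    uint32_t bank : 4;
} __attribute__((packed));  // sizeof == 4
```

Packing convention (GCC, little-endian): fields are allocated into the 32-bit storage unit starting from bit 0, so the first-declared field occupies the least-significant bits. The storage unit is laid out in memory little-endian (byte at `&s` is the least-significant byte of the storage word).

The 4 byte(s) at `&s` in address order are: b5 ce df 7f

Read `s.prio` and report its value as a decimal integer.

[0]=0xb5 [1]=0xce [2]=0xdf [3]=0x7f (little-endian) → word 0x7fdfceb5
tag:7 @ bit 0 → (0x7fdfceb5>>0)&0x7f = 0x35
prio:7 @ bit 7 → (0x7fdfceb5>>7)&0x7f = 0x1d  ←
state:3 @ bit 14 → (0x7fdfceb5>>14)&0x7 = 0x7
opcode:5 @ bit 17 → (0x7fdfceb5>>17)&0x1f = 0xf
err:6 @ bit 22 → (0x7fdfceb5>>22)&0x3f = 0x3f
bank:4 @ bit 28 → (0x7fdfceb5>>28)&0xf = 0x7
prio signed 7b, MSB=0: value = 29

29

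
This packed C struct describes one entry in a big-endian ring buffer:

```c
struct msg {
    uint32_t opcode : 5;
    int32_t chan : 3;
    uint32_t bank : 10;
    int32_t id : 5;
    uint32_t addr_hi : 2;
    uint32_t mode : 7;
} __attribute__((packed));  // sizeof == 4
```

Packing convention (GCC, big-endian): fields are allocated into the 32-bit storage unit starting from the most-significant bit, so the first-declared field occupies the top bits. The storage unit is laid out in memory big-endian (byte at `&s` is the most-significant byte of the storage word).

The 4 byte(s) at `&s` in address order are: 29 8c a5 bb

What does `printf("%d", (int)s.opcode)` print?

[0]=0x29 [1]=0x8c [2]=0xa5 [3]=0xbb (big-endian) → word 0x298ca5bb
opcode [27+:5] = (word>>27) & 0x1f = 5  ←
chan [24+:3] = (word>>24) & 0x7 = 1
bank [14+:10] = (word>>14) & 0x3ff = 562
id [9+:5] = (word>>9) & 0x1f = 18
addr_hi [7+:2] = (word>>7) & 0x3 = 3
mode [0+:7] = (word>>0) & 0x7f = 59

5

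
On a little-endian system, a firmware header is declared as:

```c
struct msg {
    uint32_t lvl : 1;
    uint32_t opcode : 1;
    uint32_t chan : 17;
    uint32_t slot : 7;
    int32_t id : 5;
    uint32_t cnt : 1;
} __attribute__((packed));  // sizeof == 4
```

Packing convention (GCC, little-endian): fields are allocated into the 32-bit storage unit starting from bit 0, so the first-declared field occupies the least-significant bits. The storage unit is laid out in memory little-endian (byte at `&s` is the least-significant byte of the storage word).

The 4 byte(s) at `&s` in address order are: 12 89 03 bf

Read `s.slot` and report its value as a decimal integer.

96

[0]=0x12 [1]=0x89 [2]=0x03 [3]=0xbf (little-endian) → word 0xbf038912
lvl [0+:1] = (word>>0) & 0x1 = 0
opcode [1+:1] = (word>>1) & 0x1 = 1
chan [2+:17] = (word>>2) & 0x1ffff = 57924
slot [19+:7] = (word>>19) & 0x7f = 96  ←
id [26+:5] = (word>>26) & 0x1f = 15
cnt [31+:1] = (word>>31) & 0x1 = 1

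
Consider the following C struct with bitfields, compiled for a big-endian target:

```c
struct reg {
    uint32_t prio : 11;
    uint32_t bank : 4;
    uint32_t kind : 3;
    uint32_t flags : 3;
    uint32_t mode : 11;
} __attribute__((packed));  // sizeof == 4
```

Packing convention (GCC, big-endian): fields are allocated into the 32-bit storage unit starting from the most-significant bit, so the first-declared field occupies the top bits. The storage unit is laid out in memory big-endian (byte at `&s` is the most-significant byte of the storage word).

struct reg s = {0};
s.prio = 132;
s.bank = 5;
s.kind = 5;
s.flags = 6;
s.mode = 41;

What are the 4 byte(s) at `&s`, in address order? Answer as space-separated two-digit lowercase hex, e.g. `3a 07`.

[21+:11] prio=132 & 0x7ff = 0x84; word=0x10800000
[17+:4] bank=5 & 0xf = 0x5; word=0x108a0000
[14+:3] kind=5 & 0x7 = 0x5; word=0x108b4000
[11+:3] flags=6 & 0x7 = 0x6; word=0x108b7000
[0+:11] mode=41 & 0x7ff = 0x29; word=0x108b7029
word = 0x108b7029 → big-endian bytes:
  [0]=0x10  [1]=0x8b  [2]=0x70  [3]=0x29

10 8b 70 29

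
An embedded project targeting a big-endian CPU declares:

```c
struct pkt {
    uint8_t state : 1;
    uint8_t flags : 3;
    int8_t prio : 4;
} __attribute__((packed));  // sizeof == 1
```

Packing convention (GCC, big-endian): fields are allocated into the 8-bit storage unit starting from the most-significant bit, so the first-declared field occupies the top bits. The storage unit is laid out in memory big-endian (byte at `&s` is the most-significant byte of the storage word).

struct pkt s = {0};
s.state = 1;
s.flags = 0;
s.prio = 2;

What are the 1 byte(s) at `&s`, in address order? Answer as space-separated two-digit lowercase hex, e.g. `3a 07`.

[7+:1] state=1 & 0x1 = 0x1; word=0x80
[4+:3] flags=0 & 0x7 = 0x0; word=0x80
[0+:4] prio=2 & 0xf = 0x2; word=0x82
word = 0x82 → big-endian bytes:
  [0]=0x82

82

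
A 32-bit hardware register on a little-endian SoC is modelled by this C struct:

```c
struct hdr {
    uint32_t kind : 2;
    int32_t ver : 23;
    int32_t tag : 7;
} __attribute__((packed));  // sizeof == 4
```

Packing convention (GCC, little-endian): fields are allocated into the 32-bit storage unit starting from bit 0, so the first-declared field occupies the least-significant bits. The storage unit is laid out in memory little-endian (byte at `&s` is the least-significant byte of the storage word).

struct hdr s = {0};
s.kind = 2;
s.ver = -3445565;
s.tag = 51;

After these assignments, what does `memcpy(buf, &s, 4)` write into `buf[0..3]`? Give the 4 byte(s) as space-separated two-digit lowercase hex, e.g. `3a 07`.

0e b3 2d 67

kind (2b) val=2 bits=0x2 at bit 0: 0x00000002
ver (23b) val=-3445565 bits=0x4b6cc3 at bit 2: 0x012db30e
tag (7b) val=51 bits=0x33 at bit 25: 0x672db30e
word = 0x672db30e → little-endian bytes:
  [0]=0x0e  [1]=0xb3  [2]=0x2d  [3]=0x67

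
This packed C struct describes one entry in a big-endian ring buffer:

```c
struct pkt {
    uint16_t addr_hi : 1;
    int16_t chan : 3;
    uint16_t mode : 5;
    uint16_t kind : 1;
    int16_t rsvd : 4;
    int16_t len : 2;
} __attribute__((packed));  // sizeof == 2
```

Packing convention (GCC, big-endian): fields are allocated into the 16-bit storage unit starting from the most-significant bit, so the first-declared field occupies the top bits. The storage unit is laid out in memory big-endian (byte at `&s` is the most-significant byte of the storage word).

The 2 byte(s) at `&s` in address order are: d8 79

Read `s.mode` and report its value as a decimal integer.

16

[0]=0xd8 [1]=0x79 (big-endian) → word 0xd879
addr_hi:1 @ bit 15 → (0xd879>>15)&0x1 = 0x1
chan:3 @ bit 12 → (0xd879>>12)&0x7 = 0x5
mode:5 @ bit 7 → (0xd879>>7)&0x1f = 0x10  ←
kind:1 @ bit 6 → (0xd879>>6)&0x1 = 0x1
rsvd:4 @ bit 2 → (0xd879>>2)&0xf = 0xe
len:2 @ bit 0 → (0xd879>>0)&0x3 = 0x1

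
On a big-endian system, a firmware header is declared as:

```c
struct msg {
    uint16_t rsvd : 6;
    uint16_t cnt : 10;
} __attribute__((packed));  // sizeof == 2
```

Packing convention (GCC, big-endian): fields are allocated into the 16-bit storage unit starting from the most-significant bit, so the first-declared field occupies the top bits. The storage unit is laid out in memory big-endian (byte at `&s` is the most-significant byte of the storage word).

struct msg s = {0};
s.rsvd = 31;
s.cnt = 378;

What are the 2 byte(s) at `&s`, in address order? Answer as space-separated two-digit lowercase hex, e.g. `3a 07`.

rsvd (6b) val=31 bits=0x1f at bit 10: 0x7c00
cnt (10b) val=378 bits=0x17a at bit 0: 0x7d7a
word = 0x7d7a → big-endian bytes:
  [0]=0x7d  [1]=0x7a

7d 7a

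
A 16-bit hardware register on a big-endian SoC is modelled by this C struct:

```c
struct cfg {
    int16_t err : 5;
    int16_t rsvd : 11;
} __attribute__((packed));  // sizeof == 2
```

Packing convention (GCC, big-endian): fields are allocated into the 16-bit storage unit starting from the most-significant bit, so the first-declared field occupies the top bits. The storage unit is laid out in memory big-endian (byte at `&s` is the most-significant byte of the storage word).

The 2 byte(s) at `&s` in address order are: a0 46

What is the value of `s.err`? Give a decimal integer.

-12

[0]=0xa0 [1]=0x46 (big-endian) → word 0xa046
err [11+:5] = (word>>11) & 0x1f = 20  ←
rsvd [0+:11] = (word>>0) & 0x7ff = 70
err signed 5b, MSB=1: 20 - 32 = -12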